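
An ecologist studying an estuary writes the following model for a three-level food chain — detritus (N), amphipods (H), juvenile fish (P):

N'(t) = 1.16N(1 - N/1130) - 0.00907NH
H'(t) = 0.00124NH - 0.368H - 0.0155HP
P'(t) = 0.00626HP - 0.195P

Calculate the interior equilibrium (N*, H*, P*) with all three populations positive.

N* ≈ 855, H* ≈ 31.2, P* ≈ 44.6

From dP/dt = 0: 0.00626H* = 0.195, so H* = 31.2.
From dN/dt = 0: 1.16(1 - N*/1130) = 0.00907·31.2, giving N* = 1130·(1 - 0.244) = 855.
From dH/dt = 0: 0.00124·855 - 0.368 = 0.0155P*, so P* = 0.692/0.0155 = 44.6.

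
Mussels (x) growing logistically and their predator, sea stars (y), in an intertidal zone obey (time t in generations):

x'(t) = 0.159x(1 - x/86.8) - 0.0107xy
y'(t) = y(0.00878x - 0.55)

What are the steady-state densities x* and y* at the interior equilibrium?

x* ≈ 62.6, y* ≈ 4.14

From dy/dt = 0 with y > 0: 0.00878x* = 0.55, so x* = 62.6.
Substitute into dx/dt = 0: 0.159(1 - 62.6/86.8) = 0.0107y*.
The bracket is 0.278, giving y* = 0.0443/0.0107 = 4.14.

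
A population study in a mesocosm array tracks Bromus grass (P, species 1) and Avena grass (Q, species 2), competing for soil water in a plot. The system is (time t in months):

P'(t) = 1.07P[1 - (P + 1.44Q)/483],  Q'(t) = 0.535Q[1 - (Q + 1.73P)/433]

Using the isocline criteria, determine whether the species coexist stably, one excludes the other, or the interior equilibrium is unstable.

Compare the nullcline intercepts: K1/α12 = 483/1.44 = 335 < K2 = 433; K2/α21 = 433/1.73 = 250 < K1 = 483.
Since both are reversed, neither can invade when rare; the interior point is a saddle.

unstable coexistence (outcome depends on initial conditions)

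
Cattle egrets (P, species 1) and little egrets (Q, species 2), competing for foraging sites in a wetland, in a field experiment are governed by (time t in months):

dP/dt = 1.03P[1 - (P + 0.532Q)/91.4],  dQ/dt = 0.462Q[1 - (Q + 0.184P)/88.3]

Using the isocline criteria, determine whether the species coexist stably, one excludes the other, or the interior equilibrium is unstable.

Compare the nullcline intercepts: K1/α12 = 91.4/0.532 = 172 > K2 = 88.3; K2/α21 = 88.3/0.184 = 480 > K1 = 91.4.
Since both inequalities hold, each species can invade when rare, so the interior equilibrium is stable.

stable coexistence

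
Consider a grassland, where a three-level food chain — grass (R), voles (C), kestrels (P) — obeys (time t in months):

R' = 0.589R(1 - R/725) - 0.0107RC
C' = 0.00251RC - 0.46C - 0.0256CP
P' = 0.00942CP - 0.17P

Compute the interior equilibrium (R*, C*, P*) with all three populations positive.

From dP/dt = 0: 0.00942C* = 0.17, so C* = 18.
From dR/dt = 0: 0.589(1 - R*/725) = 0.0107·18, giving R* = 725·(1 - 0.328) = 487.
From dC/dt = 0: 0.00251·487 - 0.46 = 0.0256P*, so P* = 0.763/0.0256 = 29.8.

R* ≈ 487, C* ≈ 18, P* ≈ 29.8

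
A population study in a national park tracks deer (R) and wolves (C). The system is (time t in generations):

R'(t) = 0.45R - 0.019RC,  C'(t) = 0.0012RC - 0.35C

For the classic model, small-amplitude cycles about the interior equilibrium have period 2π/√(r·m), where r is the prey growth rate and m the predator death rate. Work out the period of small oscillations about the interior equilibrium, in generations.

T ≈ 15.8 generations

Here r = 0.45 and m = 0.35, so r·m = 0.158.
ω = √0.158 = 0.397 per generation, hence T = 2π/ω ≈ 15.8 generations.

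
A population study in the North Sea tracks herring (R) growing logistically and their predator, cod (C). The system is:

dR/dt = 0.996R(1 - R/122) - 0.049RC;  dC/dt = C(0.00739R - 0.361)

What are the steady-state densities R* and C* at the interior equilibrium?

From dC/dt = 0 with C > 0: 0.00739R* = 0.361, so R* = 48.8.
Substitute into dR/dt = 0: 0.996(1 - 48.8/122) = 0.049C*.
The bracket is 0.6, giving C* = 0.597/0.049 = 12.2.

R* ≈ 48.8, C* ≈ 12.2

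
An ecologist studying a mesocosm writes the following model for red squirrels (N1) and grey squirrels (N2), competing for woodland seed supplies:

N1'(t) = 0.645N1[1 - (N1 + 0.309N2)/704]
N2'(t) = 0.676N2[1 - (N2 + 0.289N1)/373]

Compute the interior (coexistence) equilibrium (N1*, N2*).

Setting both brackets to zero gives the nullclines N1 + 0.309N2 = 704 and 0.289N1 + N2 = 373.
Substituting N2 = 373 - 0.289N1 into the first: N1(1 - 0.309·0.289) = 704 - 0.309·373.
So N1* = 589/0.911 = 646, and then N2* = 373 - 0.289·646 = 186.

N1* ≈ 646, N2* ≈ 186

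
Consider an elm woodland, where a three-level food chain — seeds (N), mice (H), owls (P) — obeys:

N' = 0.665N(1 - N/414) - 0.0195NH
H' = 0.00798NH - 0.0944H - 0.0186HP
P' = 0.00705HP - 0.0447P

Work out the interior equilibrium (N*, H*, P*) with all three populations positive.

N* ≈ 337, H* ≈ 6.34, P* ≈ 140

From dP/dt = 0: 0.00705H* = 0.0447, so H* = 6.34.
From dN/dt = 0: 0.665(1 - N*/414) = 0.0195·6.34, giving N* = 414·(1 - 0.186) = 337.
From dH/dt = 0: 0.00798·337 - 0.0944 = 0.0186P*, so P* = 2.6/0.0186 = 140.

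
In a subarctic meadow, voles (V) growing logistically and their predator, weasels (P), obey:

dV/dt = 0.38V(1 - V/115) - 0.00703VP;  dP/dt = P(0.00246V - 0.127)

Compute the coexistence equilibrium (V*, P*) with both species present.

V* ≈ 51.6, P* ≈ 29.8

From dP/dt = 0 with P > 0: 0.00246V* = 0.127, so V* = 51.6.
Substitute into dV/dt = 0: 0.38(1 - 51.6/115) = 0.00703P*.
The bracket is 0.551, giving P* = 0.209/0.00703 = 29.8.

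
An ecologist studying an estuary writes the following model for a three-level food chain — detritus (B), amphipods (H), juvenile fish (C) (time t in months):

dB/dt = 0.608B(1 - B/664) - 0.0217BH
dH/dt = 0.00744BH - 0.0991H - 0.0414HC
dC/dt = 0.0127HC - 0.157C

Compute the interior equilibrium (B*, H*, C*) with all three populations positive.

From dC/dt = 0: 0.0127H* = 0.157, so H* = 12.4.
From dB/dt = 0: 0.608(1 - B*/664) = 0.0217·12.4, giving B* = 664·(1 - 0.441) = 371.
From dH/dt = 0: 0.00744·371 - 0.0991 = 0.0414C*, so C* = 2.66/0.0414 = 64.3.

B* ≈ 371, H* ≈ 12.4, C* ≈ 64.3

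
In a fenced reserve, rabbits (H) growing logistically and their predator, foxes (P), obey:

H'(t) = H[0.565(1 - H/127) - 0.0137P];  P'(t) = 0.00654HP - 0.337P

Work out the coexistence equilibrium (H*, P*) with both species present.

From dP/dt = 0 with P > 0: 0.00654H* = 0.337, so H* = 51.5.
Substitute into dH/dt = 0: 0.565(1 - 51.5/127) = 0.0137P*.
The bracket is 0.594, giving P* = 0.336/0.0137 = 24.5.

H* ≈ 51.5, P* ≈ 24.5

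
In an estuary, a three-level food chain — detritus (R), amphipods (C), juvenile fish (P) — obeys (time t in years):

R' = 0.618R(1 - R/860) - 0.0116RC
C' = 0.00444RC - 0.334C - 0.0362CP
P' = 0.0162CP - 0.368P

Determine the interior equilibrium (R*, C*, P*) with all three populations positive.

From dP/dt = 0: 0.0162C* = 0.368, so C* = 22.7.
From dR/dt = 0: 0.618(1 - R*/860) = 0.0116·22.7, giving R* = 860·(1 - 0.426) = 493.
From dC/dt = 0: 0.00444·493 - 0.334 = 0.0362P*, so P* = 1.86/0.0362 = 51.3.

R* ≈ 493, C* ≈ 22.7, P* ≈ 51.3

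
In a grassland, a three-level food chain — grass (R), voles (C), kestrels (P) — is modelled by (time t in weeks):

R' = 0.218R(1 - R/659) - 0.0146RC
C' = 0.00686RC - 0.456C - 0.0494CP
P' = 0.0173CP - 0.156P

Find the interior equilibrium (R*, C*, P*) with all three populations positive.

R* ≈ 261, C* ≈ 9.02, P* ≈ 27

From dP/dt = 0: 0.0173C* = 0.156, so C* = 9.02.
From dR/dt = 0: 0.218(1 - R*/659) = 0.0146·9.02, giving R* = 659·(1 - 0.604) = 261.
From dC/dt = 0: 0.00686·261 - 0.456 = 0.0494P*, so P* = 1.33/0.0494 = 27.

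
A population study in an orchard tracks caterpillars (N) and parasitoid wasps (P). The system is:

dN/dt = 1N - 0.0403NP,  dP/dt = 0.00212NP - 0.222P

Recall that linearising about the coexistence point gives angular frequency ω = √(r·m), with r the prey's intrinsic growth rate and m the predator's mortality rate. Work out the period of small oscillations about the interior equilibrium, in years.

T ≈ 13.3 years

Here r = 1 and m = 0.222, so r·m = 0.222.
ω = √0.222 = 0.471 per year, hence T = 2π/ω ≈ 13.3 years.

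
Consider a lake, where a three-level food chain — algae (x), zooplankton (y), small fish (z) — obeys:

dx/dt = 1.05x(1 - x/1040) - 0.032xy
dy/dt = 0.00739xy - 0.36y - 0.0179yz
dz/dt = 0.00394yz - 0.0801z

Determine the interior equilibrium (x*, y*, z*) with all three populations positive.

x* ≈ 396, y* ≈ 20.3, z* ≈ 143

From dz/dt = 0: 0.00394y* = 0.0801, so y* = 20.3.
From dx/dt = 0: 1.05(1 - x*/1040) = 0.032·20.3, giving x* = 1040·(1 - 0.62) = 396.
From dy/dt = 0: 0.00739·396 - 0.36 = 0.0179z*, so z* = 2.56/0.0179 = 143.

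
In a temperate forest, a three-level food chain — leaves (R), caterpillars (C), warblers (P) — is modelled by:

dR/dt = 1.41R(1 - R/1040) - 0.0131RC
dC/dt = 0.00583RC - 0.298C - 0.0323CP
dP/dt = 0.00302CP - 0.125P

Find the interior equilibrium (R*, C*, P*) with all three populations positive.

R* ≈ 640, C* ≈ 41.4, P* ≈ 106

From dP/dt = 0: 0.00302C* = 0.125, so C* = 41.4.
From dR/dt = 0: 1.41(1 - R*/1040) = 0.0131·41.4, giving R* = 1040·(1 - 0.385) = 640.
From dC/dt = 0: 0.00583·640 - 0.298 = 0.0323P*, so P* = 3.43/0.0323 = 106.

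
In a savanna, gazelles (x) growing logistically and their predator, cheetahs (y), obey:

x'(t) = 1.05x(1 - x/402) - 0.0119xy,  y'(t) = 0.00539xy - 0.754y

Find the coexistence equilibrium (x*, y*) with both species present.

From dy/dt = 0 with y > 0: 0.00539x* = 0.754, so x* = 140.
Substitute into dx/dt = 0: 1.05(1 - 140/402) = 0.0119y*.
The bracket is 0.652, giving y* = 0.685/0.0119 = 57.5.

x* ≈ 140, y* ≈ 57.5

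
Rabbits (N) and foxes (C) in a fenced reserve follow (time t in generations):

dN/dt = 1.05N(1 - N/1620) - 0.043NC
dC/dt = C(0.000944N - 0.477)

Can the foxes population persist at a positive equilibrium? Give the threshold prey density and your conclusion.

The predator equation gives dC/dt > 0 only when N > 0.477/0.000944 = 505.
Without the predator, N → K = 1620. Since 1620 > 505, the predator can invade and persist.

Threshold N = 505; K > 505, so yes, the predator persists.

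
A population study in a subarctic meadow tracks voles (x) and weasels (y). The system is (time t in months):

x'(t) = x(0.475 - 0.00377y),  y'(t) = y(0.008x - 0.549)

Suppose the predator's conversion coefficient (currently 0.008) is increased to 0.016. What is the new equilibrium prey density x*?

At the interior fixed point, setting dy/dt = 0 with y > 0 fixes x* = (predator death rate)/(xy coefficient) — independent of the other coefficients.
With the change, x* = 0.549/0.016 = 34.3; it falls from 68.6.

x* ≈ 34.3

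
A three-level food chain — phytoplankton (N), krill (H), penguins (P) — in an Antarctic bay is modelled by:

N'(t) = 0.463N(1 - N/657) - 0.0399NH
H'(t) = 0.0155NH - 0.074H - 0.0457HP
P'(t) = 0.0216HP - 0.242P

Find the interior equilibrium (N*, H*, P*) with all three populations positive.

N* ≈ 22.7, H* ≈ 11.2, P* ≈ 6.07

From dP/dt = 0: 0.0216H* = 0.242, so H* = 11.2.
From dN/dt = 0: 0.463(1 - N*/657) = 0.0399·11.2, giving N* = 657·(1 - 0.966) = 22.7.
From dH/dt = 0: 0.0155·22.7 - 0.074 = 0.0457P*, so P* = 0.277/0.0457 = 6.07.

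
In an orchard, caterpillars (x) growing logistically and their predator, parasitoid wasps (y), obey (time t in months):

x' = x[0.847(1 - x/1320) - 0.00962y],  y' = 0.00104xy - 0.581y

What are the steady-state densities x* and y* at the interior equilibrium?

x* ≈ 559, y* ≈ 50.8

From dy/dt = 0 with y > 0: 0.00104x* = 0.581, so x* = 559.
Substitute into dx/dt = 0: 0.847(1 - 559/1320) = 0.00962y*.
The bracket is 0.577, giving y* = 0.489/0.00962 = 50.8.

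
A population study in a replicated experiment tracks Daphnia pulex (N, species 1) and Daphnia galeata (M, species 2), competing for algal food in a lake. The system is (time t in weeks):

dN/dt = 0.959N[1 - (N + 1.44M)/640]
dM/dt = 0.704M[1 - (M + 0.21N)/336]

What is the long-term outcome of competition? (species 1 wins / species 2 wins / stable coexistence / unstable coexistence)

Compare the nullcline intercepts: K1/α12 = 640/1.44 = 444 > K2 = 336; K2/α21 = 336/0.21 = 1600 > K1 = 640.
Since both inequalities hold, each species can invade when rare, so the interior equilibrium is stable.

stable coexistence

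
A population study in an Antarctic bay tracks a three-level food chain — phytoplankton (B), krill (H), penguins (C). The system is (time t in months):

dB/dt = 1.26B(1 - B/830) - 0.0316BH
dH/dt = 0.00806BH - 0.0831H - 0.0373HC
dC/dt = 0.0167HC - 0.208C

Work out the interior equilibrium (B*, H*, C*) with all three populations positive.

B* ≈ 571, H* ≈ 12.5, C* ≈ 121

From dC/dt = 0: 0.0167H* = 0.208, so H* = 12.5.
From dB/dt = 0: 1.26(1 - B*/830) = 0.0316·12.5, giving B* = 830·(1 - 0.312) = 571.
From dH/dt = 0: 0.00806·571 - 0.0831 = 0.0373C*, so C* = 4.52/0.0373 = 121.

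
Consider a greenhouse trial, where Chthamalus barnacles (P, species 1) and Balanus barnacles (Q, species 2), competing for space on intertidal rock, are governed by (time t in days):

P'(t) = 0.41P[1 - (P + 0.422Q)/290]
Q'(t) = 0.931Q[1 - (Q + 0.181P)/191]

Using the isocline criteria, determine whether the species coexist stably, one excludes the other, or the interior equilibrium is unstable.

stable coexistence

Compare the nullcline intercepts: K1/α12 = 290/0.422 = 687 > K2 = 191; K2/α21 = 191/0.181 = 1060 > K1 = 290.
Since both inequalities hold, each species can invade when rare, so the interior equilibrium is stable.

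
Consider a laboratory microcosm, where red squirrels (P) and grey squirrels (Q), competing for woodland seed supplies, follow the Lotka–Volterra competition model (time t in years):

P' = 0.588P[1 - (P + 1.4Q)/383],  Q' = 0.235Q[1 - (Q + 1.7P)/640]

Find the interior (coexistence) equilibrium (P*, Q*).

P* ≈ 372, Q* ≈ 8.04

Setting both brackets to zero gives the nullclines P + 1.4Q = 383 and 1.7P + Q = 640.
Substituting Q = 640 - 1.7P into the first: P(1 - 1.4·1.7) = 383 - 1.4·640.
So P* = -513/-1.38 = 372, and then Q* = 640 - 1.7·372 = 8.04.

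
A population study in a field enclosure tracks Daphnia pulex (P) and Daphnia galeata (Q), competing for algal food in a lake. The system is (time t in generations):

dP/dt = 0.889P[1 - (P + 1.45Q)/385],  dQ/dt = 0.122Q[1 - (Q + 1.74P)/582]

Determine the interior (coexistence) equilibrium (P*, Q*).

P* ≈ 301, Q* ≈ 57.7

Setting both brackets to zero gives the nullclines P + 1.45Q = 385 and 1.74P + Q = 582.
Substituting Q = 582 - 1.74P into the first: P(1 - 1.45·1.74) = 385 - 1.45·582.
So P* = -459/-1.52 = 301, and then Q* = 582 - 1.74·301 = 57.7.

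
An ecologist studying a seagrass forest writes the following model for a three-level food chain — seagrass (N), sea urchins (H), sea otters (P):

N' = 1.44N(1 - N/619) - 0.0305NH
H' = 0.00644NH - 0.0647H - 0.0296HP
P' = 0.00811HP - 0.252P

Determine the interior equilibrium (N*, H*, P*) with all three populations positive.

N* ≈ 212, H* ≈ 31.1, P* ≈ 43.9

From dP/dt = 0: 0.00811H* = 0.252, so H* = 31.1.
From dN/dt = 0: 1.44(1 - N*/619) = 0.0305·31.1, giving N* = 619·(1 - 0.658) = 212.
From dH/dt = 0: 0.00644·212 - 0.0647 = 0.0296P*, so P* = 1.3/0.0296 = 43.9.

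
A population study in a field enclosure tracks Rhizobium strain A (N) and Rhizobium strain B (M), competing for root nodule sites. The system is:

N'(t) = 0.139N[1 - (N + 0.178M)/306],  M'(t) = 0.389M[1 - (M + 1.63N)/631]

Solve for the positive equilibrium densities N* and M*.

N* ≈ 273, M* ≈ 186

Setting both brackets to zero gives the nullclines N + 0.178M = 306 and 1.63N + M = 631.
Substituting M = 631 - 1.63N into the first: N(1 - 0.178·1.63) = 306 - 0.178·631.
So N* = 194/0.71 = 273, and then M* = 631 - 1.63·273 = 186.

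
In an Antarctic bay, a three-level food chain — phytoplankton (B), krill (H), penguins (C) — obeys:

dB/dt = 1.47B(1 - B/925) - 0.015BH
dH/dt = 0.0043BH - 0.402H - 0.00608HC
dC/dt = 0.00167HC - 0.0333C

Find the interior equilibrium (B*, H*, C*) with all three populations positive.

B* ≈ 737, H* ≈ 19.9, C* ≈ 455

From dC/dt = 0: 0.00167H* = 0.0333, so H* = 19.9.
From dB/dt = 0: 1.47(1 - B*/925) = 0.015·19.9, giving B* = 925·(1 - 0.203) = 737.
From dH/dt = 0: 0.0043·737 - 0.402 = 0.00608C*, so C* = 2.77/0.00608 = 455.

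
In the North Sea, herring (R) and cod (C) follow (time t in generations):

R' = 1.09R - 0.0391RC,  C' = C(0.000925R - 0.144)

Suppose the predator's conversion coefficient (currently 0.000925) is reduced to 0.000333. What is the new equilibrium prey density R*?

At the interior fixed point, setting dC/dt = 0 with C > 0 fixes R* = (predator death rate)/(RC coefficient) — independent of the other coefficients.
With the change, R* = 0.144/0.000333 = 432; it rises from 156.

R* ≈ 432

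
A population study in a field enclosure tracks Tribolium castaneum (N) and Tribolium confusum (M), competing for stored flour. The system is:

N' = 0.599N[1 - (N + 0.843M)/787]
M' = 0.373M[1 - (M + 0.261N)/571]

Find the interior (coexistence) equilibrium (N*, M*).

Setting both brackets to zero gives the nullclines N + 0.843M = 787 and 0.261N + M = 571.
Substituting M = 571 - 0.261N into the first: N(1 - 0.843·0.261) = 787 - 0.843·571.
So N* = 306/0.78 = 392, and then M* = 571 - 0.261·392 = 469.

N* ≈ 392, M* ≈ 469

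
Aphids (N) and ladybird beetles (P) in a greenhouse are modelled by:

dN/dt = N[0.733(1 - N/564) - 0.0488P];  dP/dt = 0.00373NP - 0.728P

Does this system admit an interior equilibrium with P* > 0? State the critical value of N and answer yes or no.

The predator equation gives dP/dt > 0 only when N > 0.728/0.00373 = 195.
Without the predator, N → K = 564. Since 564 > 195, the predator can invade and persist.

Threshold N = 195; K > 195, so yes, the predator persists.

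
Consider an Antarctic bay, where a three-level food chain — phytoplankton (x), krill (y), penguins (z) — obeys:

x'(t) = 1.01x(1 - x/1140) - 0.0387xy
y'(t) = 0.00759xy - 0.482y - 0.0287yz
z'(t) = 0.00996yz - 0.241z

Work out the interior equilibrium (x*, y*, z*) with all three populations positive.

From dz/dt = 0: 0.00996y* = 0.241, so y* = 24.2.
From dx/dt = 0: 1.01(1 - x*/1140) = 0.0387·24.2, giving x* = 1140·(1 - 0.927) = 83.1.
From dy/dt = 0: 0.00759·83.1 - 0.482 = 0.0287z*, so z* = 0.148/0.0287 = 5.17.

x* ≈ 83.1, y* ≈ 24.2, z* ≈ 5.17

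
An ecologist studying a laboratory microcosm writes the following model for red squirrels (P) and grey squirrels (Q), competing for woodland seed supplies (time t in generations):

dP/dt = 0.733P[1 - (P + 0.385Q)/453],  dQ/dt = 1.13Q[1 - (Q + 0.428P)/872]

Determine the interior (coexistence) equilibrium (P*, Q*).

P* ≈ 140, Q* ≈ 812

Setting both brackets to zero gives the nullclines P + 0.385Q = 453 and 0.428P + Q = 872.
Substituting Q = 872 - 0.428P into the first: P(1 - 0.385·0.428) = 453 - 0.385·872.
So P* = 117/0.835 = 140, and then Q* = 872 - 0.428·140 = 812.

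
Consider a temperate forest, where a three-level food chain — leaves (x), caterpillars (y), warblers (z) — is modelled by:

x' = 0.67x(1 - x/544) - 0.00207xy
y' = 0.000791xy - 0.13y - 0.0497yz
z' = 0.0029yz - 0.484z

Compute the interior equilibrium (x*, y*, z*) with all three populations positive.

x* ≈ 263, y* ≈ 167, z* ≈ 1.58

From dz/dt = 0: 0.0029y* = 0.484, so y* = 167.
From dx/dt = 0: 0.67(1 - x*/544) = 0.00207·167, giving x* = 544·(1 - 0.516) = 263.
From dy/dt = 0: 0.000791·263 - 0.13 = 0.0497z*, so z* = 0.0784/0.0497 = 1.58.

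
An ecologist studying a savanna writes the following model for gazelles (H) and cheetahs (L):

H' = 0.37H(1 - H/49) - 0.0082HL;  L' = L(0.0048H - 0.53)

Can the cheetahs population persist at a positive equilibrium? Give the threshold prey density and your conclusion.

Threshold H = 110; K < 110, so no, the predator goes extinct.

The predator equation gives dL/dt > 0 only when H > 0.53/0.0048 = 110.
Without the predator, H → K = 49. Since 49 < 110, the predator cannot invade.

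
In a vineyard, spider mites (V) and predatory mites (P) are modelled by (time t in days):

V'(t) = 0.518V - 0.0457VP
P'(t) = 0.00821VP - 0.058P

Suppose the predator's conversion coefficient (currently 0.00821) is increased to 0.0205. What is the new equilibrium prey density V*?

V* ≈ 2.83

At the interior fixed point, setting dP/dt = 0 with P > 0 fixes V* = (predator death rate)/(VP coefficient) — independent of the other coefficients.
With the change, V* = 0.058/0.0205 = 2.83; it falls from 7.06.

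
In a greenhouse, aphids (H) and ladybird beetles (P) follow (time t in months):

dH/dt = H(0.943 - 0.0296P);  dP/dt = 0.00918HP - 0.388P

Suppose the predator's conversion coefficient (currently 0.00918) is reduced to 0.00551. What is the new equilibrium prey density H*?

At the interior fixed point, setting dP/dt = 0 with P > 0 fixes H* = (predator death rate)/(HP coefficient) — independent of the other coefficients.
With the change, H* = 0.388/0.00551 = 70.4; it rises from 42.3.

H* ≈ 70.4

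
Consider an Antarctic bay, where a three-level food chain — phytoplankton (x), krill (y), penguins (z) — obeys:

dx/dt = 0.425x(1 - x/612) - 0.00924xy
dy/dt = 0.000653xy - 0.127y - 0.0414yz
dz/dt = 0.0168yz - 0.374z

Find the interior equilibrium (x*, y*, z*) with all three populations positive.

From dz/dt = 0: 0.0168y* = 0.374, so y* = 22.3.
From dx/dt = 0: 0.425(1 - x*/612) = 0.00924·22.3, giving x* = 612·(1 - 0.484) = 316.
From dy/dt = 0: 0.000653·316 - 0.127 = 0.0414z*, so z* = 0.0792/0.0414 = 1.91.

x* ≈ 316, y* ≈ 22.3, z* ≈ 1.91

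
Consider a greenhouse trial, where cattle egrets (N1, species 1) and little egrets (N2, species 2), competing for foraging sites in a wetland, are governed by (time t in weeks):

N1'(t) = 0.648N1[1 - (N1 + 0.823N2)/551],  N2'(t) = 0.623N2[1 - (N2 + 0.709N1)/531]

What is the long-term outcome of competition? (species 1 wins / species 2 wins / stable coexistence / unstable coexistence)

Compare the nullcline intercepts: K1/α12 = 551/0.823 = 670 > K2 = 531; K2/α21 = 531/0.709 = 749 > K1 = 551.
Since both inequalities hold, each species can invade when rare, so the interior equilibrium is stable.

stable coexistence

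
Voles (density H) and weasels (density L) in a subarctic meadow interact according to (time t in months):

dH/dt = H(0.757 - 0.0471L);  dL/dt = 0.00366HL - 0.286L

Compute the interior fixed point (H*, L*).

H* ≈ 78.1, L* ≈ 16.1

Set dL/dt = 0 with L > 0: 0.00366H - 0.286 = 0, so H* = 0.286/0.00366 = 78.1.
Set dH/dt = 0 with H > 0: 0.757 - 0.0471L = 0, so L* = 0.757/0.0471 = 16.1.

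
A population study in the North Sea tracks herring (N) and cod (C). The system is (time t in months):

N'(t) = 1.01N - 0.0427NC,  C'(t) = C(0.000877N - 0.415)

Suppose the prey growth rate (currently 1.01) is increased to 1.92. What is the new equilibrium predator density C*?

At the interior fixed point, setting dN/dt = 0 with N > 0 fixes C* = (prey growth rate)/(NC coefficient) — independent of the other coefficients.
With the change, C* = 1.92/0.0427 = 45; it rises from 23.7.

C* ≈ 45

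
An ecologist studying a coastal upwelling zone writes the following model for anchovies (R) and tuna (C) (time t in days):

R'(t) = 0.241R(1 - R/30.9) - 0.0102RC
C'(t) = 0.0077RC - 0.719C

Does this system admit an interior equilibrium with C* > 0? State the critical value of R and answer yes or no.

The predator equation gives dC/dt > 0 only when R > 0.719/0.0077 = 93.4.
Without the predator, R → K = 30.9. Since 30.9 < 93.4, the predator cannot invade.

Threshold R = 93.4; K < 93.4, so no, the predator goes extinct.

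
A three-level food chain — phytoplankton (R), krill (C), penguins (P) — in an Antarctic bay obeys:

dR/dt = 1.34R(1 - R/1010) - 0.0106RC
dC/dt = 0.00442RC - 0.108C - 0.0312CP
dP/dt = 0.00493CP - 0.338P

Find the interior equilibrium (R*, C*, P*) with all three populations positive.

R* ≈ 462, C* ≈ 68.6, P* ≈ 62

From dP/dt = 0: 0.00493C* = 0.338, so C* = 68.6.
From dR/dt = 0: 1.34(1 - R*/1010) = 0.0106·68.6, giving R* = 1010·(1 - 0.542) = 462.
From dC/dt = 0: 0.00442·462 - 0.108 = 0.0312P*, so P* = 1.94/0.0312 = 62.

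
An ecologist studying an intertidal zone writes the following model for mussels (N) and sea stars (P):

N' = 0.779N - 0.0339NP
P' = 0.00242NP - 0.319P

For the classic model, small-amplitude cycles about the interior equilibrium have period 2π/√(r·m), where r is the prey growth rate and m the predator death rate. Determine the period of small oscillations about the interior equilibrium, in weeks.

Here r = 0.779 and m = 0.319, so r·m = 0.249.
ω = √0.249 = 0.498 per week, hence T = 2π/ω ≈ 12.6 weeks.

T ≈ 12.6 weeks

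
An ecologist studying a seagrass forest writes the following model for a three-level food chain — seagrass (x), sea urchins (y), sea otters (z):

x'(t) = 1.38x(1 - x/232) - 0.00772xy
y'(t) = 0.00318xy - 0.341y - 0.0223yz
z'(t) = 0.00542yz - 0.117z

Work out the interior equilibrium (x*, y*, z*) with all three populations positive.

x* ≈ 204, y* ≈ 21.6, z* ≈ 13.8

From dz/dt = 0: 0.00542y* = 0.117, so y* = 21.6.
From dx/dt = 0: 1.38(1 - x*/232) = 0.00772·21.6, giving x* = 232·(1 - 0.121) = 204.
From dy/dt = 0: 0.00318·204 - 0.341 = 0.0223z*, so z* = 0.308/0.0223 = 13.8.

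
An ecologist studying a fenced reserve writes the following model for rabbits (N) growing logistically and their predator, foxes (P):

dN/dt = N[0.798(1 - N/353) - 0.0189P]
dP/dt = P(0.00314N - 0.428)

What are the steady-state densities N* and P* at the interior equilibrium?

From dP/dt = 0 with P > 0: 0.00314N* = 0.428, so N* = 136.
Substitute into dN/dt = 0: 0.798(1 - 136/353) = 0.0189P*.
The bracket is 0.614, giving P* = 0.49/0.0189 = 25.9.

N* ≈ 136, P* ≈ 25.9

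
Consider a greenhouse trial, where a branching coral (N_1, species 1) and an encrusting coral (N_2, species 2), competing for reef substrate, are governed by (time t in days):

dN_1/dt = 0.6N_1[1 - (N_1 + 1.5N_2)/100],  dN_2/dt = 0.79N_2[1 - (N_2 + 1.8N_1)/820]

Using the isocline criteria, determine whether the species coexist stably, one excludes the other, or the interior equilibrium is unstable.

Compare the nullcline intercepts: K1/α12 = 100/1.5 = 66.7 < K2 = 820; K2/α21 = 820/1.8 = 456 > K1 = 100.
Since the inequalities point opposite ways, species 2 can invade but species 1 cannot.

species 2 excludes species 1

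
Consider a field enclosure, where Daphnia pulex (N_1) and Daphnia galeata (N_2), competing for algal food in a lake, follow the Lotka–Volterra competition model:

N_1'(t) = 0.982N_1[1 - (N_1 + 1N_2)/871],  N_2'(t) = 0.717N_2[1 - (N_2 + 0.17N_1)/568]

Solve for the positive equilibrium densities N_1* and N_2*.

N_1* ≈ 365, N_2* ≈ 506

Setting both brackets to zero gives the nullclines N_1 + 1N_2 = 871 and 0.17N_1 + N_2 = 568.
Substituting N_2 = 568 - 0.17N_1 into the first: N_1(1 - 1·0.17) = 871 - 1·568.
So N_1* = 303/0.83 = 365, and then N_2* = 568 - 0.17·365 = 506.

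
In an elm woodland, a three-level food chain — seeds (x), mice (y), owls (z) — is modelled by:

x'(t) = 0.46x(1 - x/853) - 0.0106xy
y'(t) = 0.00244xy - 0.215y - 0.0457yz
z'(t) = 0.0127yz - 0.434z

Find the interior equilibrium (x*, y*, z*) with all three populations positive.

From dz/dt = 0: 0.0127y* = 0.434, so y* = 34.2.
From dx/dt = 0: 0.46(1 - x*/853) = 0.0106·34.2, giving x* = 853·(1 - 0.787) = 181.
From dy/dt = 0: 0.00244·181 - 0.215 = 0.0457z*, so z* = 0.227/0.0457 = 4.97.

x* ≈ 181, y* ≈ 34.2, z* ≈ 4.97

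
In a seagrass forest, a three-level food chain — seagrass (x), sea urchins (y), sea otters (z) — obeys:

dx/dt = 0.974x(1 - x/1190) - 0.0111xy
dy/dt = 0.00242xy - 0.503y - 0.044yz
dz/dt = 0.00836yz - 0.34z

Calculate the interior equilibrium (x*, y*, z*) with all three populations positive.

From dz/dt = 0: 0.00836y* = 0.34, so y* = 40.7.
From dx/dt = 0: 0.974(1 - x*/1190) = 0.0111·40.7, giving x* = 1190·(1 - 0.463) = 638.
From dy/dt = 0: 0.00242·638 - 0.503 = 0.044z*, so z* = 1.04/0.044 = 23.7.

x* ≈ 638, y* ≈ 40.7, z* ≈ 23.7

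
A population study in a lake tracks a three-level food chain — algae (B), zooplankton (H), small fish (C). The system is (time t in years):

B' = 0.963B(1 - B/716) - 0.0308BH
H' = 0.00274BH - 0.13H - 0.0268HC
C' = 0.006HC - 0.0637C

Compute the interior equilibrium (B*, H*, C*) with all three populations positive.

B* ≈ 473, H* ≈ 10.6, C* ≈ 43.5

From dC/dt = 0: 0.006H* = 0.0637, so H* = 10.6.
From dB/dt = 0: 0.963(1 - B*/716) = 0.0308·10.6, giving B* = 716·(1 - 0.34) = 473.
From dH/dt = 0: 0.00274·473 - 0.13 = 0.0268C*, so C* = 1.17/0.0268 = 43.5.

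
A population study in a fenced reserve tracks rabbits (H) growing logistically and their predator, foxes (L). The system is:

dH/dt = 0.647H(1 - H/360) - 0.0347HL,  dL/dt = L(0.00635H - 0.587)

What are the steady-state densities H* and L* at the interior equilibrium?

H* ≈ 92.4, L* ≈ 13.9

From dL/dt = 0 with L > 0: 0.00635H* = 0.587, so H* = 92.4.
Substitute into dH/dt = 0: 0.647(1 - 92.4/360) = 0.0347L*.
The bracket is 0.743, giving L* = 0.481/0.0347 = 13.9.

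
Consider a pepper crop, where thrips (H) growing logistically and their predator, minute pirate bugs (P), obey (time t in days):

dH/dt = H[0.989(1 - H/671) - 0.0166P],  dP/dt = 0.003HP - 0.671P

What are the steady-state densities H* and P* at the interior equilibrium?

From dP/dt = 0 with P > 0: 0.003H* = 0.671, so H* = 224.
Substitute into dH/dt = 0: 0.989(1 - 224/671) = 0.0166P*.
The bracket is 0.667, giving P* = 0.659/0.0166 = 39.7.

H* ≈ 224, P* ≈ 39.7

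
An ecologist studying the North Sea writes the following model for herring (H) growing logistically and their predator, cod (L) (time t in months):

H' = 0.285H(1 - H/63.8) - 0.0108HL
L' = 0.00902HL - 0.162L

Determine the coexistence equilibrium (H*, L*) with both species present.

H* ≈ 18, L* ≈ 19

From dL/dt = 0 with L > 0: 0.00902H* = 0.162, so H* = 18.
Substitute into dH/dt = 0: 0.285(1 - 18/63.8) = 0.0108L*.
The bracket is 0.718, giving L* = 0.205/0.0108 = 19.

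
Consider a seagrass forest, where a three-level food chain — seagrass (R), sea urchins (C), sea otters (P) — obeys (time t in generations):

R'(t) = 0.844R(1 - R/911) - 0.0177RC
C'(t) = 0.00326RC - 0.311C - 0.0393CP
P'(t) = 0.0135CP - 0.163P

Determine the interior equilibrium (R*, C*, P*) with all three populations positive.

R* ≈ 680, C* ≈ 12.1, P* ≈ 48.5

From dP/dt = 0: 0.0135C* = 0.163, so C* = 12.1.
From dR/dt = 0: 0.844(1 - R*/911) = 0.0177·12.1, giving R* = 911·(1 - 0.253) = 680.
From dC/dt = 0: 0.00326·680 - 0.311 = 0.0393P*, so P* = 1.91/0.0393 = 48.5.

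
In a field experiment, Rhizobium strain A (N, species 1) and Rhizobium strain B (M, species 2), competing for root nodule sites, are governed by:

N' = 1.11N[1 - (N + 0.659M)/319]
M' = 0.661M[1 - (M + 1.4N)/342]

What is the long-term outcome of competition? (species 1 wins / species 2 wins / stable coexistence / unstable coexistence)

species 1 excludes species 2

Compare the nullcline intercepts: K1/α12 = 319/0.659 = 484 > K2 = 342; K2/α21 = 342/1.4 = 244 < K1 = 319.
Since the inequalities point opposite ways, species 1 can invade but species 2 cannot.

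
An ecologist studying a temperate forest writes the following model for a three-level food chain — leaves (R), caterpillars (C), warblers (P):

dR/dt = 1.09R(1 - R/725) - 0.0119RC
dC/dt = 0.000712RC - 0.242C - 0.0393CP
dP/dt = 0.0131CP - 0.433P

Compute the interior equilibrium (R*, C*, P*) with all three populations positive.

From dP/dt = 0: 0.0131C* = 0.433, so C* = 33.1.
From dR/dt = 0: 1.09(1 - R*/725) = 0.0119·33.1, giving R* = 725·(1 - 0.361) = 463.
From dC/dt = 0: 0.000712·463 - 0.242 = 0.0393P*, so P* = 0.0879/0.0393 = 2.24.

R* ≈ 463, C* ≈ 33.1, P* ≈ 2.24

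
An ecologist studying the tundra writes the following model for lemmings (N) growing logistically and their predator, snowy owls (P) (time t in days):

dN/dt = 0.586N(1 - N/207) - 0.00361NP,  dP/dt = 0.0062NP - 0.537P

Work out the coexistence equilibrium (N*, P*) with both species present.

From dP/dt = 0 with P > 0: 0.0062N* = 0.537, so N* = 86.6.
Substitute into dN/dt = 0: 0.586(1 - 86.6/207) = 0.00361P*.
The bracket is 0.582, giving P* = 0.341/0.00361 = 94.4.

N* ≈ 86.6, P* ≈ 94.4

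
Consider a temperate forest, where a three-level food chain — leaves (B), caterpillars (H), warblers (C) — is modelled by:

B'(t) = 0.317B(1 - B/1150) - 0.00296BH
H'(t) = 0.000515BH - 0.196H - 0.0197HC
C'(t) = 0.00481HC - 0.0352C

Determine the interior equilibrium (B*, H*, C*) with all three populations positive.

B* ≈ 1070, H* ≈ 7.32, C* ≈ 18.1

From dC/dt = 0: 0.00481H* = 0.0352, so H* = 7.32.
From dB/dt = 0: 0.317(1 - B*/1150) = 0.00296·7.32, giving B* = 1150·(1 - 0.0683) = 1070.
From dH/dt = 0: 0.000515·1070 - 0.196 = 0.0197C*, so C* = 0.356/0.0197 = 18.1.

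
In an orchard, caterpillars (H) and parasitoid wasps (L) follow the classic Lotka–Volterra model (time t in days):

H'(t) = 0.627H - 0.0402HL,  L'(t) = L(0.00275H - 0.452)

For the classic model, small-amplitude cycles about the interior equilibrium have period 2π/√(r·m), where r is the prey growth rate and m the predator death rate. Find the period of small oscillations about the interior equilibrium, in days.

T ≈ 11.8 days

Here r = 0.627 and m = 0.452, so r·m = 0.283.
ω = √0.283 = 0.532 per day, hence T = 2π/ω ≈ 11.8 days.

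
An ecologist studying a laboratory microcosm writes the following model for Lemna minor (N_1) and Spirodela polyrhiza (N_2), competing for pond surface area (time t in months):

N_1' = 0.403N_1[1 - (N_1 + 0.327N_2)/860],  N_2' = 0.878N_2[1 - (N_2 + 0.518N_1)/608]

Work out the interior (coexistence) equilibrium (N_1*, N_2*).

N_1* ≈ 796, N_2* ≈ 196

Setting both brackets to zero gives the nullclines N_1 + 0.327N_2 = 860 and 0.518N_1 + N_2 = 608.
Substituting N_2 = 608 - 0.518N_1 into the first: N_1(1 - 0.327·0.518) = 860 - 0.327·608.
So N_1* = 661/0.831 = 796, and then N_2* = 608 - 0.518·796 = 196.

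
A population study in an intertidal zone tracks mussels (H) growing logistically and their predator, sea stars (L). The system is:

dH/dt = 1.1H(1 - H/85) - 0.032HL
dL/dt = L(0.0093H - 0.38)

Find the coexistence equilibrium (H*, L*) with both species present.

H* ≈ 40.9, L* ≈ 17.9

From dL/dt = 0 with L > 0: 0.0093H* = 0.38, so H* = 40.9.
Substitute into dH/dt = 0: 1.1(1 - 40.9/85) = 0.032L*.
The bracket is 0.519, giving L* = 0.571/0.032 = 17.9.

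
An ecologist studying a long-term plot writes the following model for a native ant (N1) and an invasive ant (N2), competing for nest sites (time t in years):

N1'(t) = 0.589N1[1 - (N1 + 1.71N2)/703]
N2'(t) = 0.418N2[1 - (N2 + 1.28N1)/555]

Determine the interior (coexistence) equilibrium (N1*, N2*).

Setting both brackets to zero gives the nullclines N1 + 1.71N2 = 703 and 1.28N1 + N2 = 555.
Substituting N2 = 555 - 1.28N1 into the first: N1(1 - 1.71·1.28) = 703 - 1.71·555.
So N1* = -246/-1.19 = 207, and then N2* = 555 - 1.28·207 = 290.

N1* ≈ 207, N2* ≈ 290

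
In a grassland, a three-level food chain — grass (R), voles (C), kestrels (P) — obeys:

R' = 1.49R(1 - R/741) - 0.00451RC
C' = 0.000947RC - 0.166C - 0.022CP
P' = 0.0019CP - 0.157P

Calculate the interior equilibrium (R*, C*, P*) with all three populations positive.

From dP/dt = 0: 0.0019C* = 0.157, so C* = 82.6.
From dR/dt = 0: 1.49(1 - R*/741) = 0.00451·82.6, giving R* = 741·(1 - 0.25) = 556.
From dC/dt = 0: 0.000947·556 - 0.166 = 0.022P*, so P* = 0.36/0.022 = 16.4.

R* ≈ 556, C* ≈ 82.6, P* ≈ 16.4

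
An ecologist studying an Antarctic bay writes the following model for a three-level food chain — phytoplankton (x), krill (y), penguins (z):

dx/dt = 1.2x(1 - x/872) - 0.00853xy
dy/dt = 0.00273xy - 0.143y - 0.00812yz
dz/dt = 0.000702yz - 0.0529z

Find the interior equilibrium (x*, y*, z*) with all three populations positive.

x* ≈ 405, y* ≈ 75.4, z* ≈ 119

From dz/dt = 0: 0.000702y* = 0.0529, so y* = 75.4.
From dx/dt = 0: 1.2(1 - x*/872) = 0.00853·75.4, giving x* = 872·(1 - 0.536) = 405.
From dy/dt = 0: 0.00273·405 - 0.143 = 0.00812z*, so z* = 0.962/0.00812 = 119.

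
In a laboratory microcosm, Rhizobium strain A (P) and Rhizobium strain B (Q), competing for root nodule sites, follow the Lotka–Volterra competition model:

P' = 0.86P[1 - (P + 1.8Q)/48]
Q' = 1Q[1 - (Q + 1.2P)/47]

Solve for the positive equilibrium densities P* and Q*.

Setting both brackets to zero gives the nullclines P + 1.8Q = 48 and 1.2P + Q = 47.
Substituting Q = 47 - 1.2P into the first: P(1 - 1.8·1.2) = 48 - 1.8·47.
So P* = -36.6/-1.16 = 31.6, and then Q* = 47 - 1.2·31.6 = 9.14.

P* ≈ 31.6, Q* ≈ 9.14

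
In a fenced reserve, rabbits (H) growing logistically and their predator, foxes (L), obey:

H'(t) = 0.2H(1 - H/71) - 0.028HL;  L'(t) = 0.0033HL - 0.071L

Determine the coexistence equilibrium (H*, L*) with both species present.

From dL/dt = 0 with L > 0: 0.0033H* = 0.071, so H* = 21.5.
Substitute into dH/dt = 0: 0.2(1 - 21.5/71) = 0.028L*.
The bracket is 0.697, giving L* = 0.139/0.028 = 4.98.

H* ≈ 21.5, L* ≈ 4.98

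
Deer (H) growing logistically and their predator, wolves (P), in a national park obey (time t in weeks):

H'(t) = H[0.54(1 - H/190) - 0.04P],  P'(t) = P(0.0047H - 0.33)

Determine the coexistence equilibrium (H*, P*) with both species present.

From dP/dt = 0 with P > 0: 0.0047H* = 0.33, so H* = 70.2.
Substitute into dH/dt = 0: 0.54(1 - 70.2/190) = 0.04P*.
The bracket is 0.63, giving P* = 0.34/0.04 = 8.51.

H* ≈ 70.2, P* ≈ 8.51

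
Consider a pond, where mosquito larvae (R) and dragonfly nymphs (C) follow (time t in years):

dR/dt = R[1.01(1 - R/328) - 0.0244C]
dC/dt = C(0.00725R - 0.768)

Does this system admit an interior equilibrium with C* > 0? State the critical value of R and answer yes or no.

Threshold R = 106; K > 106, so yes, the predator persists.

The predator equation gives dC/dt > 0 only when R > 0.768/0.00725 = 106.
Without the predator, R → K = 328. Since 328 > 106, the predator can invade and persist.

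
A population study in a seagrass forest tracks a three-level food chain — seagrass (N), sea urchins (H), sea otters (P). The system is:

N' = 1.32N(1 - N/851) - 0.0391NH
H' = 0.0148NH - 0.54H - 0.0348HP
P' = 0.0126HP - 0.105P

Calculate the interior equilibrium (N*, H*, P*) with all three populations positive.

From dP/dt = 0: 0.0126H* = 0.105, so H* = 8.33.
From dN/dt = 0: 1.32(1 - N*/851) = 0.0391·8.33, giving N* = 851·(1 - 0.247) = 641.
From dH/dt = 0: 0.0148·641 - 0.54 = 0.0348P*, so P* = 8.95/0.0348 = 257.

N* ≈ 641, H* ≈ 8.33, P* ≈ 257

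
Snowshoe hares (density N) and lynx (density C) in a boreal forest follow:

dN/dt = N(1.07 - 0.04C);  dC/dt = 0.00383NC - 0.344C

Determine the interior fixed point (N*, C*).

Set dC/dt = 0 with C > 0: 0.00383N - 0.344 = 0, so N* = 0.344/0.00383 = 89.8.
Set dN/dt = 0 with N > 0: 1.07 - 0.04C = 0, so C* = 1.07/0.04 = 26.8.

N* ≈ 89.8, C* ≈ 26.8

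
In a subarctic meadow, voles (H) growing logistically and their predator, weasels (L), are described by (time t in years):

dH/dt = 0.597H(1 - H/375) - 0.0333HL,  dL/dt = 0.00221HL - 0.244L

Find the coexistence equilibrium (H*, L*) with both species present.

From dL/dt = 0 with L > 0: 0.00221H* = 0.244, so H* = 110.
Substitute into dH/dt = 0: 0.597(1 - 110/375) = 0.0333L*.
The bracket is 0.706, giving L* = 0.421/0.0333 = 12.6.

H* ≈ 110, L* ≈ 12.6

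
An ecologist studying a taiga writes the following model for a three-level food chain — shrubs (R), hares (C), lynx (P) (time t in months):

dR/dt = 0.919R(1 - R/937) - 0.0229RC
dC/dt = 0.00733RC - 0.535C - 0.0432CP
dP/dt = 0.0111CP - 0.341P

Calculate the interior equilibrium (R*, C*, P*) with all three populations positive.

R* ≈ 220, C* ≈ 30.7, P* ≈ 24.9

From dP/dt = 0: 0.0111C* = 0.341, so C* = 30.7.
From dR/dt = 0: 0.919(1 - R*/937) = 0.0229·30.7, giving R* = 937·(1 - 0.766) = 220.
From dC/dt = 0: 0.00733·220 - 0.535 = 0.0432P*, so P* = 1.08/0.0432 = 24.9.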